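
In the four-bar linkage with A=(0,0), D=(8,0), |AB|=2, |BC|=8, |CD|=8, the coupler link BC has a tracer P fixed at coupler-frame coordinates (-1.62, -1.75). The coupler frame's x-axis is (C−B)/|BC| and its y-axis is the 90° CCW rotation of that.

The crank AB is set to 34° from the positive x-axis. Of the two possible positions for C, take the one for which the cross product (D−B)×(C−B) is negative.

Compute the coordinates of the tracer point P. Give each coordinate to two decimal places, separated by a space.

A=(0,0), D=(8.00,0)
B = A + 2.00·(cos34°, sin34°) = (1.6581, 1.1184)
|BD| = 6.4398
circle(B,8.00) ∩ circle(D,8.00): a=3.2199, h=7.3234
  candidates: C₊=(6.1009,7.7713) cross=47.161; C₋=(3.5572,-6.6529) cross=-47.161
  mode - wants cross < 0 → take C=(3.5572,-6.6529) (cross=-47.161)
ex = (C−B)/|BC| = (0.2374,-0.9714); ey = (0.9714,0.2374)
P = B + -1.62·ex + -1.75·ey = (-0.4265,2.2766)

-0.43 2.28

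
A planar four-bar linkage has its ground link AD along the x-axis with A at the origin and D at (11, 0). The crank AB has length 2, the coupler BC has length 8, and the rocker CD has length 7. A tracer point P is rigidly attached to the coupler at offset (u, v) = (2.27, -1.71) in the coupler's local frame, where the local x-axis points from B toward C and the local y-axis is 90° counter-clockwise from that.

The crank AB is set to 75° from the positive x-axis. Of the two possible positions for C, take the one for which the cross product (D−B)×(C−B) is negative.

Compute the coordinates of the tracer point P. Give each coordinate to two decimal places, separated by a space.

A=(0,0), D=(11.00,0)
B = A + 2.00·(cos75°, sin75°) = (0.5176, 1.9319)
|BD| = 10.6589
circle(B,8.00) ∩ circle(D,7.00): a=6.0331, h=5.2538
  candidates: C₊=(7.4030,6.0051) cross=55.999; C₋=(5.4986,-4.3283) cross=-55.999
  mode - wants cross < 0 → take C=(5.4986,-4.3283) (cross=-55.999)
ex = (C−B)/|BC| = (0.6226,-0.7825); ey = (0.7825,0.6226)
P = B + 2.27·ex + -1.71·ey = (0.5929,-0.9092)

0.59 -0.91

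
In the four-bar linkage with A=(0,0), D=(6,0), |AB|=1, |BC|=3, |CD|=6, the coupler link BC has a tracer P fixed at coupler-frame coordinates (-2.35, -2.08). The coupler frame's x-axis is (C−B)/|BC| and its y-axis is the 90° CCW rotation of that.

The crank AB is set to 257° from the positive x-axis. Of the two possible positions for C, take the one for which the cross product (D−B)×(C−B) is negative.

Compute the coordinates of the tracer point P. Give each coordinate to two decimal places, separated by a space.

-3.17 0.10

A=(0,0), D=(6.00,0)
B = A + 1.00·(cos257°, sin257°) = (-0.2250, -0.9744)
|BD| = 6.3007
circle(B,3.00) ∩ circle(D,6.00): a=1.0078, h=2.8257
  candidates: C₊=(0.3337,1.9732) cross=17.804; C₋=(1.2077,-3.6102) cross=-17.804
  mode - wants cross < 0 → take C=(1.2077,-3.6102) (cross=-17.804)
ex = (C−B)/|BC| = (0.4775,-0.8786); ey = (0.8786,0.4775)
P = B + -2.35·ex + -2.08·ey = (-3.1747,0.0971)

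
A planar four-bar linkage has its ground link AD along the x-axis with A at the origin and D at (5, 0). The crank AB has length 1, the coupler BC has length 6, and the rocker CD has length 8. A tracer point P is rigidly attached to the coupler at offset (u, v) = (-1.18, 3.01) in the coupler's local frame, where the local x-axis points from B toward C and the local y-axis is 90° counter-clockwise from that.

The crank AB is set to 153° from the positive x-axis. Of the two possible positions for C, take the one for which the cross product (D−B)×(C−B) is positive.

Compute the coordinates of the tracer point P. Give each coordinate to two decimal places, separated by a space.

A=(0,0), D=(5.00,0)
B = A + 1.00·(cos153°, sin153°) = (-0.8910, 0.4540)
|BD| = 5.9085
circle(B,6.00) ∩ circle(D,8.00): a=0.5848, h=5.9714
  candidates: C₊=(0.1509,6.3628) cross=35.282; C₋=(-0.7668,-5.5447) cross=-35.282
  mode + wants cross > 0 → take C=(0.1509,6.3628) (cross=35.282)
ex = (C−B)/|BC| = (0.1736,0.9848); ey = (-0.9848,0.1736)
P = B + -1.18·ex + 3.01·ey = (-4.0602,-0.1854)

-4.06 -0.19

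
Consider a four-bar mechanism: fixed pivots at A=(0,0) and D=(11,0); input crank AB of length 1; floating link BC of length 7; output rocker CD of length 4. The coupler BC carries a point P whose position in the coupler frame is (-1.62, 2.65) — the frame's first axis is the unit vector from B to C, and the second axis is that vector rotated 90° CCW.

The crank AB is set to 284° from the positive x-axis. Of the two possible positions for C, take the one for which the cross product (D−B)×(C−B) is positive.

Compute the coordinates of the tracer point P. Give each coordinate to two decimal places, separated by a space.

-1.95 1.23

A=(0,0), D=(11.00,0)
B = A + 1.00·(cos284°, sin284°) = (0.2419, -0.9703)
|BD| = 10.8017
circle(B,7.00) ∩ circle(D,4.00): a=6.9284, h=0.9986
  candidates: C₊=(7.0526,0.6466) cross=10.787; C₋=(7.2320,-1.3425) cross=-10.787
  mode + wants cross > 0 → take C=(7.0526,0.6466) (cross=10.787)
ex = (C−B)/|BC| = (0.9730,0.2310); ey = (-0.2310,0.9730)
P = B + -1.62·ex + 2.65·ey = (-1.9464,1.2338)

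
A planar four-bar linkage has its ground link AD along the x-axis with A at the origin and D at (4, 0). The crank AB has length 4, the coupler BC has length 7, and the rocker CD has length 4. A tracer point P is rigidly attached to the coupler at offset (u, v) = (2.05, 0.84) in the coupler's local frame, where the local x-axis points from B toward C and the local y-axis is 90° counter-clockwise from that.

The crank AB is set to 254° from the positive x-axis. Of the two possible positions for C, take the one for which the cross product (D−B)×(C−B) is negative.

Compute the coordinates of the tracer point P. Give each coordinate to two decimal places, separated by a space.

0.91 -2.91

A=(0,0), D=(4.00,0)
B = A + 4.00·(cos254°, sin254°) = (-1.1025, -3.8450)
|BD| = 6.3891
circle(B,7.00) ∩ circle(D,4.00): a=5.7771, h=3.9529
  candidates: C₊=(1.1323,2.7886) cross=25.255; C₋=(5.8901,-3.5252) cross=-25.255
  mode - wants cross < 0 → take C=(5.8901,-3.5252) (cross=-25.255)
ex = (C−B)/|BC| = (0.9990,0.0457); ey = (-0.0457,0.9990)
P = B + 2.05·ex + 0.84·ey = (0.9069,-2.9123)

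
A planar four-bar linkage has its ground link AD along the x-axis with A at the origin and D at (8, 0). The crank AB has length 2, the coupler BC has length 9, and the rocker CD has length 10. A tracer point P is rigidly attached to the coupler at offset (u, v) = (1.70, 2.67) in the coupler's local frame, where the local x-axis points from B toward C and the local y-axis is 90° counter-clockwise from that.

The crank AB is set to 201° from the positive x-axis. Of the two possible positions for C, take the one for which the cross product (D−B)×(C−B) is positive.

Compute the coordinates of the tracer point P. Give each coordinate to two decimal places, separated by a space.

-3.70 1.86

A=(0,0), D=(8.00,0)
B = A + 2.00·(cos201°, sin201°) = (-1.8672, -0.7167)
|BD| = 9.8932
circle(B,9.00) ∩ circle(D,10.00): a=3.9863, h=8.0690
  candidates: C₊=(1.5241,7.6199) cross=79.828; C₋=(2.6933,-8.4758) cross=-79.828
  mode + wants cross > 0 → take C=(1.5241,7.6199) (cross=79.828)
ex = (C−B)/|BC| = (0.3768,0.9263); ey = (-0.9263,0.3768)
P = B + 1.70·ex + 2.67·ey = (-3.6998,1.8640)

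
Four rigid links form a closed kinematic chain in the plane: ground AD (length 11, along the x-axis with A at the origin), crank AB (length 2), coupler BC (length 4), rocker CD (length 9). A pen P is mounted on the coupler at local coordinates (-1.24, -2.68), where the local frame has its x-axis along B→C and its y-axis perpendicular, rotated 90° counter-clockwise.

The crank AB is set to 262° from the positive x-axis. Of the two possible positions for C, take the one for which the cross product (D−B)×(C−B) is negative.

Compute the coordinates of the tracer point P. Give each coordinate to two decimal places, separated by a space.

A=(0,0), D=(11.00,0)
B = A + 2.00·(cos262°, sin262°) = (-0.2783, -1.9805)
|BD| = 11.4509
circle(B,4.00) ∩ circle(D,9.00): a=2.8873, h=2.7683
  candidates: C₊=(2.0866,1.2455) cross=31.700; C₋=(3.0442,-4.2078) cross=-31.700
  mode - wants cross < 0 → take C=(3.0442,-4.2078) (cross=-31.700)
ex = (C−B)/|BC| = (0.8306,-0.5568); ey = (0.5568,0.8306)
P = B + -1.24·ex + -2.68·ey = (-2.8006,-3.5162)

-2.80 -3.52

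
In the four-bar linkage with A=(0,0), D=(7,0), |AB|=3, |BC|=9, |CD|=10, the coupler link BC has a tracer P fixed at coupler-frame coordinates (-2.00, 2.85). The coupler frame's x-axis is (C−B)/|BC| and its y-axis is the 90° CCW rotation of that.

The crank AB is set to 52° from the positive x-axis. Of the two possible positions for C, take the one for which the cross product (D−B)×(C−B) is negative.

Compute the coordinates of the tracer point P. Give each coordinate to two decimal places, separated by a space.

A=(0,0), D=(7.00,0)
B = A + 3.00·(cos52°, sin52°) = (1.8470, 2.3640)
|BD| = 5.6694
circle(B,9.00) ∩ circle(D,10.00): a=1.1590, h=8.9251
  candidates: C₊=(6.6220,9.9929) cross=50.600; C₋=(-0.8211,-6.2314) cross=-50.600
  mode - wants cross < 0 → take C=(-0.8211,-6.2314) (cross=-50.600)
ex = (C−B)/|BC| = (-0.2965,-0.9550); ey = (0.9550,-0.2965)
P = B + -2.00·ex + 2.85·ey = (5.1618,3.4292)

5.16 3.43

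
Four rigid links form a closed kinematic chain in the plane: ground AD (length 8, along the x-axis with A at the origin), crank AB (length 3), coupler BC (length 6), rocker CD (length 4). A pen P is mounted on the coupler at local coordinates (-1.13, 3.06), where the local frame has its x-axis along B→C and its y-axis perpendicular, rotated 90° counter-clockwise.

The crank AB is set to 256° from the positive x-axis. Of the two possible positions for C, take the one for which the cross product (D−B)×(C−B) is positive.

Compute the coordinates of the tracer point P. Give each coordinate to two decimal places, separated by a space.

-3.47 -1.15

A=(0,0), D=(8.00,0)
B = A + 3.00·(cos256°, sin256°) = (-0.7258, -2.9109)
|BD| = 9.1985
circle(B,6.00) ∩ circle(D,4.00): a=5.6864, h=1.9144
  candidates: C₊=(4.0626,0.7046) cross=17.610; C₋=(5.2742,-2.9275) cross=-17.610
  mode + wants cross > 0 → take C=(4.0626,0.7046) (cross=17.610)
ex = (C−B)/|BC| = (0.7981,0.6026); ey = (-0.6026,0.7981)
P = B + -1.13·ex + 3.06·ey = (-3.4715,-1.1498)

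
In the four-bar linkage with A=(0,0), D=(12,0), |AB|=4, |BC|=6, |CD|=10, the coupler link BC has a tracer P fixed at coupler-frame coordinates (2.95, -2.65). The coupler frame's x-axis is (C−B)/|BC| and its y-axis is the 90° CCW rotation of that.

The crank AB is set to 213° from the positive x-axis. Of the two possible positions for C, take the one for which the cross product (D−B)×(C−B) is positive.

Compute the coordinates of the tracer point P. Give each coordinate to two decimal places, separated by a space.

0.47 -3.23

A=(0,0), D=(12.00,0)
B = A + 4.00·(cos213°, sin213°) = (-3.3547, -2.1786)
|BD| = 15.5085
circle(B,6.00) ∩ circle(D,10.00): a=5.6908, h=1.9011
  candidates: C₊=(2.0127,0.5032) cross=29.484; C₋=(2.5468,-3.2614) cross=-29.484
  mode + wants cross > 0 → take C=(2.0127,0.5032) (cross=29.484)
ex = (C−B)/|BC| = (0.8946,0.4470); ey = (-0.4470,0.8946)
P = B + 2.95·ex + -2.65·ey = (0.4687,-3.2306)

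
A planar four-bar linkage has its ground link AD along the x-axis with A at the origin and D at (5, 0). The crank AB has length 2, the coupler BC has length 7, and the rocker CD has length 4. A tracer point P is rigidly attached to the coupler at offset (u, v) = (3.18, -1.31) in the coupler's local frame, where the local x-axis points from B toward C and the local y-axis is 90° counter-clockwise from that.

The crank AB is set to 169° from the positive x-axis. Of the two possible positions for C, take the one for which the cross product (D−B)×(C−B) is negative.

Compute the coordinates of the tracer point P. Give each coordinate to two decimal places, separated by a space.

A=(0,0), D=(5.00,0)
B = A + 2.00·(cos169°, sin169°) = (-1.9633, 0.3816)
|BD| = 6.9737
circle(B,7.00) ∩ circle(D,4.00): a=5.8529, h=3.8398
  candidates: C₊=(4.0910,3.8953) cross=26.777; C₋=(3.6707,-3.7727) cross=-26.777
  mode - wants cross < 0 → take C=(3.6707,-3.7727) (cross=-26.777)
ex = (C−B)/|BC| = (0.8049,-0.5935); ey = (0.5935,0.8049)
P = B + 3.18·ex + -1.31·ey = (-0.1813,-2.5600)

-0.18 -2.56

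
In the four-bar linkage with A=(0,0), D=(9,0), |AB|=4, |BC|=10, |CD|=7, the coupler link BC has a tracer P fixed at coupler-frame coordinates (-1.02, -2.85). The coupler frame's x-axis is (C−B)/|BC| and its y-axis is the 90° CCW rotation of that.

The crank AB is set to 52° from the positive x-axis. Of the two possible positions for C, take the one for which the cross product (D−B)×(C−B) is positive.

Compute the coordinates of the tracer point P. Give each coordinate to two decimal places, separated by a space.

2.41 0.13

A=(0,0), D=(9.00,0)
B = A + 4.00·(cos52°, sin52°) = (2.4626, 3.1520)
|BD| = 7.2576
circle(B,10.00) ∩ circle(D,7.00): a=7.1424, h=6.9991
  candidates: C₊=(11.9360,6.3545) cross=50.796; C₋=(5.8565,-6.2544) cross=-50.796
  mode + wants cross > 0 → take C=(11.9360,6.3545) (cross=50.796)
ex = (C−B)/|BC| = (0.9473,0.3202); ey = (-0.3202,0.9473)
P = B + -1.02·ex + -2.85·ey = (2.4091,0.1255)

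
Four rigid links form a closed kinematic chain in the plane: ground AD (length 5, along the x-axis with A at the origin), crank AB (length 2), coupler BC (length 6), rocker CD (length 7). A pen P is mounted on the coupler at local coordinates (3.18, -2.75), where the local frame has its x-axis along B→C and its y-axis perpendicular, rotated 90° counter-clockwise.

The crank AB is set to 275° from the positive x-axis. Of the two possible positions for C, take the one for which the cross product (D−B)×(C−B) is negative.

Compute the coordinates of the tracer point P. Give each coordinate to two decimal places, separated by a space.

-0.21 -6.18

A=(0,0), D=(5.00,0)
B = A + 2.00·(cos275°, sin275°) = (0.1743, -1.9924)
|BD| = 5.2208
circle(B,6.00) ∩ circle(D,7.00): a=1.3654, h=5.8426
  candidates: C₊=(-0.7933,3.9291) cross=30.503; C₋=(3.6660,-6.8717) cross=-30.503
  mode - wants cross < 0 → take C=(3.6660,-6.8717) (cross=-30.503)
ex = (C−B)/|BC| = (0.5820,-0.8132); ey = (0.8132,0.5820)
P = B + 3.18·ex + -2.75·ey = (-0.2114,-6.1788)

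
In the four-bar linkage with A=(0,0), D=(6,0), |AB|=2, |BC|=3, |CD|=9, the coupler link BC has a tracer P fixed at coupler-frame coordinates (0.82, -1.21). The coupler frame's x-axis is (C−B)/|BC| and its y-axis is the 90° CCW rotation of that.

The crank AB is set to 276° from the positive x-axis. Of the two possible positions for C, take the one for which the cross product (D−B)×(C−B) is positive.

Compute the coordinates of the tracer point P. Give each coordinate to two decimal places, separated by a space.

-0.59 -0.76

A=(0,0), D=(6.00,0)
B = A + 2.00·(cos276°, sin276°) = (0.2091, -1.9890)
|BD| = 6.1230
circle(B,3.00) ∩ circle(D,9.00): a=-2.8179, h=1.0292
  candidates: C₊=(-2.7904,-1.9311) cross=6.302; C₋=(-2.1217,-3.8778) cross=-6.302
  mode + wants cross > 0 → take C=(-2.7904,-1.9311) (cross=6.302)
ex = (C−B)/|BC| = (-0.9998,0.0193); ey = (-0.0193,-0.9998)
P = B + 0.82·ex + -1.21·ey = (-0.5874,-0.7634)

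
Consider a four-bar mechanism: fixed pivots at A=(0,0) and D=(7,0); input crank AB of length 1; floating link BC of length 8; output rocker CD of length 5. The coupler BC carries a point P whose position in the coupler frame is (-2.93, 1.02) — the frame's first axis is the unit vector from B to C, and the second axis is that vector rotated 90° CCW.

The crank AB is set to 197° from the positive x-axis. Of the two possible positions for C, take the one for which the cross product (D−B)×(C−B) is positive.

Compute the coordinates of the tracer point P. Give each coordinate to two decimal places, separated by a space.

-3.88 -1.32

A=(0,0), D=(7.00,0)
B = A + 1.00·(cos197°, sin197°) = (-0.9563, -0.2924)
|BD| = 7.9617
circle(B,8.00) ∩ circle(D,5.00): a=6.4301, h=4.7596
  candidates: C₊=(5.2946,4.7002) cross=37.895; C₋=(5.6442,-4.8127) cross=-37.895
  mode + wants cross > 0 → take C=(5.2946,4.7002) (cross=37.895)
ex = (C−B)/|BC| = (0.7814,0.6241); ey = (-0.6241,0.7814)
P = B + -2.93·ex + 1.02·ey = (-3.8823,-1.3239)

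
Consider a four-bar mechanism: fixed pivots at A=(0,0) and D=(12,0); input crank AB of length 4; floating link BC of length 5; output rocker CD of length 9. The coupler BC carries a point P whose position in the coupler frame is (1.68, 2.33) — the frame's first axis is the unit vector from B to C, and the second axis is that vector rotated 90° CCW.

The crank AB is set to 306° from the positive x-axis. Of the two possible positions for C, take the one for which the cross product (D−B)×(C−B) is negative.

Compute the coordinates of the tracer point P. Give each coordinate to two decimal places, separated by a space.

5.17 -2.71

A=(0,0), D=(12.00,0)
B = A + 4.00·(cos306°, sin306°) = (2.3511, -3.2361)
|BD| = 10.1771
circle(B,5.00) ∩ circle(D,9.00): a=2.3372, h=4.4201
  candidates: C₊=(3.1616,1.6978) cross=44.984; C₋=(5.9726,-6.6836) cross=-44.984
  mode - wants cross < 0 → take C=(5.9726,-6.6836) (cross=-44.984)
ex = (C−B)/|BC| = (0.7243,-0.6895); ey = (0.6895,0.7243)
P = B + 1.68·ex + 2.33·ey = (5.1745,-2.7068)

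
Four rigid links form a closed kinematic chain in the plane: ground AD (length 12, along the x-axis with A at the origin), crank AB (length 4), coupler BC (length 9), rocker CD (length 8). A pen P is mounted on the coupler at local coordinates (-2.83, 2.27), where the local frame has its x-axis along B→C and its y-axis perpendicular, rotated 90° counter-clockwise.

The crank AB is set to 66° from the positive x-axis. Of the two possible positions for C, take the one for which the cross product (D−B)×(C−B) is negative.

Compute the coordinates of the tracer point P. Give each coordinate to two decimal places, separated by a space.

2.50 7.17

A=(0,0), D=(12.00,0)
B = A + 4.00·(cos66°, sin66°) = (1.6269, 3.6542)
|BD| = 10.9979
circle(B,9.00) ∩ circle(D,8.00): a=6.2718, h=6.4548
  candidates: C₊=(9.6871,7.6584) cross=70.989; C₋=(5.3978,-4.5178) cross=-70.989
  mode - wants cross < 0 → take C=(5.3978,-4.5178) (cross=-70.989)
ex = (C−B)/|BC| = (0.4190,-0.9080); ey = (0.9080,0.4190)
P = B + -2.83·ex + 2.27·ey = (2.5024,7.1749)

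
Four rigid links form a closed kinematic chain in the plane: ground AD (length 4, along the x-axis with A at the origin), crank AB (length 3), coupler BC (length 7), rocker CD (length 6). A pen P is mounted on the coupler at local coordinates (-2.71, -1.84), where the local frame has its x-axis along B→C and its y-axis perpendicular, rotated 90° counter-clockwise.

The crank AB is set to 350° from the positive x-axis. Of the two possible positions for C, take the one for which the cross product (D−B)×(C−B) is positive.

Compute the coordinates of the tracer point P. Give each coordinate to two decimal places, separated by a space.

2.91 -3.80

A=(0,0), D=(4.00,0)
B = A + 3.00·(cos350°, sin350°) = (2.9544, -0.5209)
|BD| = 1.1682
circle(B,7.00) ∩ circle(D,6.00): a=6.1484, h=3.3463
  candidates: C₊=(6.9653,5.2160) cross=3.909; C₋=(9.9498,-0.7742) cross=-3.909
  mode + wants cross > 0 → take C=(6.9653,5.2160) (cross=3.909)
ex = (C−B)/|BC| = (0.5730,0.8196); ey = (-0.8196,0.5730)
P = B + -2.71·ex + -1.84·ey = (2.9097,-3.7963)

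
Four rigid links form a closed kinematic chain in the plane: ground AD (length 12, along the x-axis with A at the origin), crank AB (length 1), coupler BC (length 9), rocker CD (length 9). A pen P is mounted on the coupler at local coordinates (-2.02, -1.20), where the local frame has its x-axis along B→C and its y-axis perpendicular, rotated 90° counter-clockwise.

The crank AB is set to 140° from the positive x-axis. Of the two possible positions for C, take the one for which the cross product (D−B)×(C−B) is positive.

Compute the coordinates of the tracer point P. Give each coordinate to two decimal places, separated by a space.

A=(0,0), D=(12.00,0)
B = A + 1.00·(cos140°, sin140°) = (-0.7660, 0.6428)
|BD| = 12.7822
circle(B,9.00) ∩ circle(D,9.00): a=6.3911, h=6.3367
  candidates: C₊=(5.9356,6.6501) cross=80.997; C₋=(5.2983,-6.0073) cross=-80.997
  mode + wants cross > 0 → take C=(5.9356,6.6501) (cross=80.997)
ex = (C−B)/|BC| = (0.7446,0.6675); ey = (-0.6675,0.7446)
P = B + -2.02·ex + -1.20·ey = (-1.4692,-1.5991)

-1.47 -1.60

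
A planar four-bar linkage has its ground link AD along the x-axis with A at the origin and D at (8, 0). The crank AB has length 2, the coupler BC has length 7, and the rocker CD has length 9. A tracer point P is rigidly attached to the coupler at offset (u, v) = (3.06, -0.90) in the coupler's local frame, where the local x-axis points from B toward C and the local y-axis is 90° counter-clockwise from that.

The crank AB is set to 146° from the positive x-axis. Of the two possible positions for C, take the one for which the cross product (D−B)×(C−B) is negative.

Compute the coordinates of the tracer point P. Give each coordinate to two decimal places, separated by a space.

A=(0,0), D=(8.00,0)
B = A + 2.00·(cos146°, sin146°) = (-1.6581, 1.1184)
|BD| = 9.7226
circle(B,7.00) ∩ circle(D,9.00): a=3.2157, h=6.2177
  candidates: C₊=(2.2515,6.9249) cross=60.452; C₋=(0.8210,-5.4279) cross=-60.452
  mode - wants cross < 0 → take C=(0.8210,-5.4279) (cross=-60.452)
ex = (C−B)/|BC| = (0.3542,-0.9352); ey = (0.9352,0.3542)
P = B + 3.06·ex + -0.90·ey = (-1.4160,-2.0620)

-1.42 -2.06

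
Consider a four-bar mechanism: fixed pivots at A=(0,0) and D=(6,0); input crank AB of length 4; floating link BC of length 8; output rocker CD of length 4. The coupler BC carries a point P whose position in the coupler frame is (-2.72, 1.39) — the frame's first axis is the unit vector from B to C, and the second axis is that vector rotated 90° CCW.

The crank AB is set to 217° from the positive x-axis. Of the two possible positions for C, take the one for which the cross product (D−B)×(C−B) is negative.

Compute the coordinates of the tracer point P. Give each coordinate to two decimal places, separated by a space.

A=(0,0), D=(6.00,0)
B = A + 4.00·(cos217°, sin217°) = (-3.1945, -2.4073)
|BD| = 9.5044
circle(B,8.00) ∩ circle(D,4.00): a=7.2774, h=3.3227
  candidates: C₊=(3.0040,2.6502) cross=31.580; C₋=(4.6871,-3.7784) cross=-31.580
  mode - wants cross < 0 → take C=(4.6871,-3.7784) (cross=-31.580)
ex = (C−B)/|BC| = (0.9852,-0.1714); ey = (0.1714,0.9852)
P = B + -2.72·ex + 1.39·ey = (-5.6361,-0.5716)

-5.64 -0.57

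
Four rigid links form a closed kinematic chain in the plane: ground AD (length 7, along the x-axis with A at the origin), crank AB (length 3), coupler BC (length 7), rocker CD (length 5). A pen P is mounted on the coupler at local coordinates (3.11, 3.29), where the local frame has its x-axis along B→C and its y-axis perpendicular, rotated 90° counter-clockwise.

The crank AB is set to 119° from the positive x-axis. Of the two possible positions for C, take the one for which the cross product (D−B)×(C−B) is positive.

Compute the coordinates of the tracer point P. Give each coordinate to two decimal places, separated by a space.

0.55 6.68

A=(0,0), D=(7.00,0)
B = A + 3.00·(cos119°, sin119°) = (-1.4544, 2.6239)
|BD| = 8.8522
circle(B,7.00) ∩ circle(D,5.00): a=5.7817, h=3.9461
  candidates: C₊=(5.2371,4.6789) cross=34.932; C₋=(2.8978,-2.8587) cross=-34.932
  mode + wants cross > 0 → take C=(5.2371,4.6789) (cross=34.932)
ex = (C−B)/|BC| = (0.9559,0.2936); ey = (-0.2936,0.9559)
P = B + 3.11·ex + 3.29·ey = (0.5527,6.6819)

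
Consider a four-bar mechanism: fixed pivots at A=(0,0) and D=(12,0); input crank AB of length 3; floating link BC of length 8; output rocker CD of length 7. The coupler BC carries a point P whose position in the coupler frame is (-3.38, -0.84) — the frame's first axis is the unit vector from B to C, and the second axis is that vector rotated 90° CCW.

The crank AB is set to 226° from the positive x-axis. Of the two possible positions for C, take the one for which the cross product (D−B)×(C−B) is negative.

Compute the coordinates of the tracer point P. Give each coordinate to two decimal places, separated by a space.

A=(0,0), D=(12.00,0)
B = A + 3.00·(cos226°, sin226°) = (-2.0840, -2.1580)
|BD| = 14.2483
circle(B,8.00) ∩ circle(D,7.00): a=7.6506, h=2.3386
  candidates: C₊=(5.1241,1.3123) cross=33.321; C₋=(5.8325,-3.3109) cross=-33.321
  mode - wants cross < 0 → take C=(5.8325,-3.3109) (cross=-33.321)
ex = (C−B)/|BC| = (0.9896,-0.1441); ey = (0.1441,0.9896)
P = B + -3.38·ex + -0.84·ey = (-5.5497,-2.5022)

-5.55 -2.50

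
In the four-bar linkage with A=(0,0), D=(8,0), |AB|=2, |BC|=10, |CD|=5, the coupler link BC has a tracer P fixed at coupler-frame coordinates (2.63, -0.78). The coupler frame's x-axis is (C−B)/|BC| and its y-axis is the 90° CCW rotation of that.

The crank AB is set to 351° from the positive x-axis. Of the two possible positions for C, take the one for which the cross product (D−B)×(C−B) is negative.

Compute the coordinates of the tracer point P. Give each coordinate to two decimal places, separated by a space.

4.19 -1.93

A=(0,0), D=(8.00,0)
B = A + 2.00·(cos351°, sin351°) = (1.9754, -0.3129)
|BD| = 6.0327
circle(B,10.00) ∩ circle(D,5.00): a=9.2324, h=3.8421
  candidates: C₊=(10.9961,4.0029) cross=23.179; C₋=(11.3947,-3.6710) cross=-23.179
  mode - wants cross < 0 → take C=(11.3947,-3.6710) (cross=-23.179)
ex = (C−B)/|BC| = (0.9419,-0.3358); ey = (0.3358,0.9419)
P = B + 2.63·ex + -0.78·ey = (4.1907,-1.9308)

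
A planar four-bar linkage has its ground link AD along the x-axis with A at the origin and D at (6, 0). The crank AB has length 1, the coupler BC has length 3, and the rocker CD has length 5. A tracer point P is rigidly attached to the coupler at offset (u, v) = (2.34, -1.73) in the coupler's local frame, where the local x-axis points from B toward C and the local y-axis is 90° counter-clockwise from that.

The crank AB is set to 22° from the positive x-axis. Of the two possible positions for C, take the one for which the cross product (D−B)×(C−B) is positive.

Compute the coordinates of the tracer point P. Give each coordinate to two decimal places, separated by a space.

A=(0,0), D=(6.00,0)
B = A + 1.00·(cos22°, sin22°) = (0.9272, 0.3746)
|BD| = 5.0866
circle(B,3.00) ∩ circle(D,5.00): a=0.9706, h=2.8387
  candidates: C₊=(2.1042,3.1341) cross=14.439; C₋=(1.6861,-2.5278) cross=-14.439
  mode + wants cross > 0 → take C=(2.1042,3.1341) (cross=14.439)
ex = (C−B)/|BC| = (0.3923,0.9198); ey = (-0.9198,0.3923)
P = B + 2.34·ex + -1.73·ey = (3.4365,1.8483)

3.44 1.85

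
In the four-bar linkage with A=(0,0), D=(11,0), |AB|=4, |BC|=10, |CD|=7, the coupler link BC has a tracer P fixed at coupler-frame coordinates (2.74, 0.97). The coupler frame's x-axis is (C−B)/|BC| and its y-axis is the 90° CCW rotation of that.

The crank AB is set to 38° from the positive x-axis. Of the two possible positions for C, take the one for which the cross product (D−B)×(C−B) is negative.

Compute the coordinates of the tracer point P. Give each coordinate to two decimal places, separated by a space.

A=(0,0), D=(11.00,0)
B = A + 4.00·(cos38°, sin38°) = (3.1520, 2.4626)
|BD| = 8.2253
circle(B,10.00) ∩ circle(D,7.00): a=7.2128, h=6.9264
  candidates: C₊=(12.1078,6.9118) cross=56.971; C₋=(7.9602,-6.3055) cross=-56.971
  mode - wants cross < 0 → take C=(7.9602,-6.3055) (cross=-56.971)
ex = (C−B)/|BC| = (0.4808,-0.8768); ey = (0.8768,0.4808)
P = B + 2.74·ex + 0.97·ey = (5.3200,0.5266)

5.32 0.53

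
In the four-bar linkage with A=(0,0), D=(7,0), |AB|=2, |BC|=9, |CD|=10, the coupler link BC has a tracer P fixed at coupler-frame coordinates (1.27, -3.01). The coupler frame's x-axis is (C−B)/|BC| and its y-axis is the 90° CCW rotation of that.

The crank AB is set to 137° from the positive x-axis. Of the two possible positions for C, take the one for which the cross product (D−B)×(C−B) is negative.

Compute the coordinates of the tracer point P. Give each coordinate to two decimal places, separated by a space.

A=(0,0), D=(7.00,0)
B = A + 2.00·(cos137°, sin137°) = (-1.4627, 1.3640)
|BD| = 8.5719
circle(B,9.00) ∩ circle(D,10.00): a=3.1777, h=8.4203
  candidates: C₊=(3.0144,9.1714) cross=72.179; C₋=(0.3346,-7.4547) cross=-72.179
  mode - wants cross < 0 → take C=(0.3346,-7.4547) (cross=-72.179)
ex = (C−B)/|BC| = (0.1997,-0.9799); ey = (0.9799,0.1997)
P = B + 1.27·ex + -3.01·ey = (-4.1585,-0.4815)

-4.16 -0.48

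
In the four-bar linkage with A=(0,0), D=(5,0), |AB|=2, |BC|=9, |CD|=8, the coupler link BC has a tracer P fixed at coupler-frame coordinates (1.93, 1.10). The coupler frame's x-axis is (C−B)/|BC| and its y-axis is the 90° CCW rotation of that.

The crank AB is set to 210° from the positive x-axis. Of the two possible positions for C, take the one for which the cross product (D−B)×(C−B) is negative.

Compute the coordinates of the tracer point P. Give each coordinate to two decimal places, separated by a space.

0.35 -1.79

A=(0,0), D=(5.00,0)
B = A + 2.00·(cos210°, sin210°) = (-1.7321, -1.0000)
|BD| = 6.8059
circle(B,9.00) ∩ circle(D,8.00): a=4.6519, h=7.7045
  candidates: C₊=(1.7373,7.3044) cross=52.437; C₋=(4.0014,-7.9374) cross=-52.437
  mode - wants cross < 0 → take C=(4.0014,-7.9374) (cross=-52.437)
ex = (C−B)/|BC| = (0.6370,-0.7708); ey = (0.7708,0.6370)
P = B + 1.93·ex + 1.10·ey = (0.3454,-1.7869)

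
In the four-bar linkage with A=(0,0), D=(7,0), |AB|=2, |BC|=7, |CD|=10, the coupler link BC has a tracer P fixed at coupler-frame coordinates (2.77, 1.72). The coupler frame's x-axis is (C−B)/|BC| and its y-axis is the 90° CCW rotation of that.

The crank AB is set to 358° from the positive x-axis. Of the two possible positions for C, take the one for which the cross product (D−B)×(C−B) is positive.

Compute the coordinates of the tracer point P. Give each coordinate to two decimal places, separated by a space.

A=(0,0), D=(7.00,0)
B = A + 2.00·(cos358°, sin358°) = (1.9988, -0.0698)
|BD| = 5.0017
circle(B,7.00) ∩ circle(D,10.00): a=-2.5974, h=6.5003
  candidates: C₊=(-0.6891,6.3936) cross=32.512; C₋=(-0.5077,-6.6057) cross=-32.512
  mode + wants cross > 0 → take C=(-0.6891,6.3936) (cross=32.512)
ex = (C−B)/|BC| = (-0.3840,0.9233); ey = (-0.9233,-0.3840)
P = B + 2.77·ex + 1.72·ey = (-0.6530,1.8274)

-0.65 1.83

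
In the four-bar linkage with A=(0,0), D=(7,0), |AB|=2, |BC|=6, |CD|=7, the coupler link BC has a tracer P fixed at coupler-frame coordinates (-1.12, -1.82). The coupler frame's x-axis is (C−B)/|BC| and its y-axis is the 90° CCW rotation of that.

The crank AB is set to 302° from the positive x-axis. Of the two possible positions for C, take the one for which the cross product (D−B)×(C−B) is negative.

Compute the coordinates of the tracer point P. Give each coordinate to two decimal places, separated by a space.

-1.07 -1.85

A=(0,0), D=(7.00,0)
B = A + 2.00·(cos302°, sin302°) = (1.0598, -1.6961)
|BD| = 6.1776
circle(B,6.00) ∩ circle(D,7.00): a=2.0366, h=5.6438
  candidates: C₊=(1.4686,4.2900) cross=34.865; C₋=(4.5677,-6.5638) cross=-34.865
  mode - wants cross < 0 → take C=(4.5677,-6.5638) (cross=-34.865)
ex = (C−B)/|BC| = (0.5846,-0.8113); ey = (0.8113,0.5846)
P = B + -1.12·ex + -1.82·ey = (-1.0715,-1.8515)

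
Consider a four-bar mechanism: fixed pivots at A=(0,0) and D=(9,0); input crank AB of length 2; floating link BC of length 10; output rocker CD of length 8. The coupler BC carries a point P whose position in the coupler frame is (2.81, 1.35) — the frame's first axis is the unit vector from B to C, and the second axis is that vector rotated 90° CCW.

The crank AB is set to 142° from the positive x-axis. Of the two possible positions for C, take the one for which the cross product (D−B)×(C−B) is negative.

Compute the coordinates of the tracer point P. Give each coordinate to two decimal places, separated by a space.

1.22 -0.16

A=(0,0), D=(9.00,0)
B = A + 2.00·(cos142°, sin142°) = (-1.5760, 1.2313)
|BD| = 10.6475
circle(B,10.00) ∩ circle(D,8.00): a=7.0143, h=7.1274
  candidates: C₊=(6.2154,7.4997) cross=75.889; C₋=(4.5669,-6.6594) cross=-75.889
  mode - wants cross < 0 → take C=(4.5669,-6.6594) (cross=-75.889)
ex = (C−B)/|BC| = (0.6143,-0.7891); ey = (0.7891,0.6143)
P = B + 2.81·ex + 1.35·ey = (1.2154,-0.1567)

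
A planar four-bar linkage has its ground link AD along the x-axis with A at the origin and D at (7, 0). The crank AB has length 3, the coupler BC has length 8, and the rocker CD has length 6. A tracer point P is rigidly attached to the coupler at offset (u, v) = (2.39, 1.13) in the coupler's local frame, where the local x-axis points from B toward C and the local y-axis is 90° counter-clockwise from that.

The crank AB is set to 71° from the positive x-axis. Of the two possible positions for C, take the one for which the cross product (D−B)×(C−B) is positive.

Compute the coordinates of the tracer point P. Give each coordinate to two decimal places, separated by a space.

A=(0,0), D=(7.00,0)
B = A + 3.00·(cos71°, sin71°) = (0.9767, 2.8366)
|BD| = 6.6578
circle(B,8.00) ∩ circle(D,6.00): a=5.4317, h=5.8734
  candidates: C₊=(8.3931,5.8360) cross=39.104; C₋=(3.3884,-4.7913) cross=-39.104
  mode + wants cross > 0 → take C=(8.3931,5.8360) (cross=39.104)
ex = (C−B)/|BC| = (0.9271,0.3749); ey = (-0.3749,0.9271)
P = B + 2.39·ex + 1.13·ey = (2.7687,4.7802)

2.77 4.78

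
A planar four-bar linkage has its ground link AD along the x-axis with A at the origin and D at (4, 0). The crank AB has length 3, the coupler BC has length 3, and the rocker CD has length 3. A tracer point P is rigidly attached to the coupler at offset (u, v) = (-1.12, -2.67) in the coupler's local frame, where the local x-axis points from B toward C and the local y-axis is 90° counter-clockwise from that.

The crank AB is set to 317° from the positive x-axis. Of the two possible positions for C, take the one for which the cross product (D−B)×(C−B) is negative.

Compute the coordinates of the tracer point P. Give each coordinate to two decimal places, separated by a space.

0.45 -4.35

A=(0,0), D=(4.00,0)
B = A + 3.00·(cos317°, sin317°) = (2.1941, -2.0460)
|BD| = 2.7290
circle(B,3.00) ∩ circle(D,3.00): a=1.3645, h=2.6717
  candidates: C₊=(1.0940,0.7450) cross=7.291; C₋=(5.1001,-2.7910) cross=-7.291
  mode - wants cross < 0 → take C=(5.1001,-2.7910) (cross=-7.291)
ex = (C−B)/|BC| = (0.9687,-0.2483); ey = (0.2483,0.9687)
P = B + -1.12·ex + -2.67·ey = (0.4461,-4.3542)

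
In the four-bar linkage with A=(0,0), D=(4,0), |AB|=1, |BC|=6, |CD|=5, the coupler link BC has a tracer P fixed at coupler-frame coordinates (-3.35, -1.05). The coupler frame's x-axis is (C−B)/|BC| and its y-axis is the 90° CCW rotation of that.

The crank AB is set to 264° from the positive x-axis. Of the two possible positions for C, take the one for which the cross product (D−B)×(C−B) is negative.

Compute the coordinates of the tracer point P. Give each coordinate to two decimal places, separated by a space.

A=(0,0), D=(4.00,0)
B = A + 1.00·(cos264°, sin264°) = (-0.1045, -0.9945)
|BD| = 4.2233
circle(B,6.00) ∩ circle(D,5.00): a=3.4139, h=4.9341
  candidates: C₊=(2.0515,4.6047) cross=20.838; C₋=(4.3753,-4.9859) cross=-20.838
  mode - wants cross < 0 → take C=(4.3753,-4.9859) (cross=-20.838)
ex = (C−B)/|BC| = (0.7466,-0.6652); ey = (0.6652,0.7466)
P = B + -3.35·ex + -1.05·ey = (-3.3043,0.4500)

-3.30 0.45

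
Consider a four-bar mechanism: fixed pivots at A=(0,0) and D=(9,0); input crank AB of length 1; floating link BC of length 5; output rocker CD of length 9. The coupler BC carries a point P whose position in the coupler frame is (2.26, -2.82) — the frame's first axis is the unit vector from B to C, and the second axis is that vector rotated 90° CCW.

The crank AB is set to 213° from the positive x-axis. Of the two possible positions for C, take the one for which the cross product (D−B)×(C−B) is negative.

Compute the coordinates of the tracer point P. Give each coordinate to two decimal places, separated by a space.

A=(0,0), D=(9.00,0)
B = A + 1.00·(cos213°, sin213°) = (-0.8387, -0.5446)
|BD| = 9.8537
circle(B,5.00) ∩ circle(D,9.00): a=2.0853, h=4.5444
  candidates: C₊=(0.9923,4.1081) cross=44.779; C₋=(1.4946,-4.9668) cross=-44.779
  mode - wants cross < 0 → take C=(1.4946,-4.9668) (cross=-44.779)
ex = (C−B)/|BC| = (0.4667,-0.8844); ey = (0.8844,0.4667)
P = B + 2.26·ex + -2.82·ey = (-2.2781,-3.8594)

-2.28 -3.86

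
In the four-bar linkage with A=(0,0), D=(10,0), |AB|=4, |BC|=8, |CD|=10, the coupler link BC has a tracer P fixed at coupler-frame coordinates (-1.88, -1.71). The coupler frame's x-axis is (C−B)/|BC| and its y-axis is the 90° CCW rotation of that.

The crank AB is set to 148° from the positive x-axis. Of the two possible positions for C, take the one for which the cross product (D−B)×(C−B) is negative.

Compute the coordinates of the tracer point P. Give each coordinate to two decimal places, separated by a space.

-5.86 2.72

A=(0,0), D=(10.00,0)
B = A + 4.00·(cos148°, sin148°) = (-3.3922, 2.1197)
|BD| = 13.5589
circle(B,8.00) ∩ circle(D,10.00): a=5.4519, h=5.8546
  candidates: C₊=(2.9079,7.0500) cross=79.382; C₋=(1.0774,-4.5153) cross=-79.382
  mode - wants cross < 0 → take C=(1.0774,-4.5153) (cross=-79.382)
ex = (C−B)/|BC| = (0.5587,-0.8294); ey = (0.8294,0.5587)
P = B + -1.88·ex + -1.71·ey = (-5.8608,2.7235)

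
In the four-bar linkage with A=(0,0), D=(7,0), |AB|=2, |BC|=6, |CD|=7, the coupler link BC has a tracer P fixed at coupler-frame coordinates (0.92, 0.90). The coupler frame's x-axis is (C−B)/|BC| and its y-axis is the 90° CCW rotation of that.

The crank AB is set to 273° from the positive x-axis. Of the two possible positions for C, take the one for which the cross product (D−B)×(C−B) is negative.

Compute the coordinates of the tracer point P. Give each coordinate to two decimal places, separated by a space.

A=(0,0), D=(7.00,0)
B = A + 2.00·(cos273°, sin273°) = (0.1047, -1.9973)
|BD| = 7.1788
circle(B,6.00) ∩ circle(D,7.00): a=2.6839, h=5.3662
  candidates: C₊=(1.1897,3.9038) cross=38.523; C₋=(4.1756,-6.4049) cross=-38.523
  mode - wants cross < 0 → take C=(4.1756,-6.4049) (cross=-38.523)
ex = (C−B)/|BC| = (0.6785,-0.7346); ey = (0.7346,0.6785)
P = B + 0.92·ex + 0.90·ey = (1.3900,-2.0625)

1.39 -2.06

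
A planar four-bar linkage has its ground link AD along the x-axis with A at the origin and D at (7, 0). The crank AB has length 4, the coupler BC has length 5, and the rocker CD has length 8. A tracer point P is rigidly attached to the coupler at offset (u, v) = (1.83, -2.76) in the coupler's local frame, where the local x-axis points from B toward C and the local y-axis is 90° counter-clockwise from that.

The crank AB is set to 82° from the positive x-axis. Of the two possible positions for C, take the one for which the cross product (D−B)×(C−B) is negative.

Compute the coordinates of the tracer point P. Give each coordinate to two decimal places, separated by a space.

A=(0,0), D=(7.00,0)
B = A + 4.00·(cos82°, sin82°) = (0.5567, 3.9611)
|BD| = 7.5635
circle(B,5.00) ∩ circle(D,8.00): a=1.2036, h=4.8530
  candidates: C₊=(4.1236,7.4650) cross=36.705; C₋=(-0.9595,-0.8035) cross=-36.705
  mode - wants cross < 0 → take C=(-0.9595,-0.8035) (cross=-36.705)
ex = (C−B)/|BC| = (-0.3032,-0.9529); ey = (0.9529,-0.3032)
P = B + 1.83·ex + -2.76·ey = (-2.6283,3.0542)

-2.63 3.05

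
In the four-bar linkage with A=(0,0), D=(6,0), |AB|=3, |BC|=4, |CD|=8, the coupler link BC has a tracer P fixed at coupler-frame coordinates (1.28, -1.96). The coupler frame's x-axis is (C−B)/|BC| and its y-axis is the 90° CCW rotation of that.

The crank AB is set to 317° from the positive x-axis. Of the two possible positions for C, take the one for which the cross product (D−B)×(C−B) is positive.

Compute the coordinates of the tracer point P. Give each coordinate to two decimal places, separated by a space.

A=(0,0), D=(6.00,0)
B = A + 3.00·(cos317°, sin317°) = (2.1941, -2.0460)
|BD| = 4.3210
circle(B,4.00) ∩ circle(D,8.00): a=-3.3937, h=2.1172
  candidates: C₊=(-1.7976,-1.7881) cross=9.149; C₋=(0.2074,-5.5178) cross=-9.149
  mode + wants cross > 0 → take C=(-1.7976,-1.7881) (cross=9.149)
ex = (C−B)/|BC| = (-0.9979,0.0645); ey = (-0.0645,-0.9979)
P = B + 1.28·ex + -1.96·ey = (1.0431,-0.0075)

1.04 -0.01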